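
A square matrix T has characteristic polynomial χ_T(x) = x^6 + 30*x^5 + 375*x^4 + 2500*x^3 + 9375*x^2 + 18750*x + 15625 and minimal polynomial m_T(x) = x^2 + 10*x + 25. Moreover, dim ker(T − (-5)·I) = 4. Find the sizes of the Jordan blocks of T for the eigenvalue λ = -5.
Block sizes for λ = -5: [2, 2, 1, 1]

Step 1 — from the characteristic polynomial, algebraic multiplicity of λ = -5 is 6. From dim ker(T − (-5)·I) = 4, there are exactly 4 Jordan blocks for λ = -5.
Step 2 — from the minimal polynomial, the factor (x + 5)^2 tells us the largest block for λ = -5 has size 2.
Step 3 — with total size 6, 4 blocks, and largest block 2, the block sizes (in nonincreasing order) are [2, 2, 1, 1].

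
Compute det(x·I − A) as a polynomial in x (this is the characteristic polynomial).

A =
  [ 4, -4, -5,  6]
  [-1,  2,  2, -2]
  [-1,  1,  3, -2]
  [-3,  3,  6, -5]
x^4 - 4*x^3 + 6*x^2 - 4*x + 1

Expanding det(x·I − A) (e.g. by cofactor expansion or by noting that A is similar to its Jordan form J, which has the same characteristic polynomial as A) gives
  χ_A(x) = x^4 - 4*x^3 + 6*x^2 - 4*x + 1
which factors as (x - 1)^4. The eigenvalues (with algebraic multiplicities) are λ = 1 with multiplicity 4.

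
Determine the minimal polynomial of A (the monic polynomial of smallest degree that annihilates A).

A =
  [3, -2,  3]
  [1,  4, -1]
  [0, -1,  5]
x^3 - 12*x^2 + 48*x - 64

The characteristic polynomial is χ_A(x) = (x - 4)^3, so the eigenvalues are known. The minimal polynomial is
  m_A(x) = Π_λ (x − λ)^{k_λ}
where k_λ is the size of the *largest* Jordan block for λ (equivalently, the smallest k with (A − λI)^k v = 0 for every generalised eigenvector v of λ).

  λ = 4: largest Jordan block has size 3, contributing (x − 4)^3

So m_A(x) = (x - 4)^3 = x^3 - 12*x^2 + 48*x - 64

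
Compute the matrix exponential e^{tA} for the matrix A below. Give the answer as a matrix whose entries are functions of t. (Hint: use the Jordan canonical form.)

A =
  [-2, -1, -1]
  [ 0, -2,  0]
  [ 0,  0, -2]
e^{tA} =
  [exp(-2*t), -t*exp(-2*t), -t*exp(-2*t)]
  [0, exp(-2*t), 0]
  [0, 0, exp(-2*t)]

Strategy: write A = P · J · P⁻¹ where J is a Jordan canonical form, so e^{tA} = P · e^{tJ} · P⁻¹, and e^{tJ} can be computed block-by-block.

A has Jordan form
J =
  [-2,  1,  0]
  [ 0, -2,  0]
  [ 0,  0, -2]
(up to reordering of blocks).

Per-block formulas:
  For a 2×2 Jordan block J_2(-2): exp(t · J_2(-2)) = e^(-2t)·(I + t·N), where N is the 2×2 nilpotent shift.
  For a 1×1 block at λ = -2: exp(t · [-2]) = [e^(-2t)].

After assembling e^{tJ} and conjugating by P, we get:

e^{tA} =
  [exp(-2*t), -t*exp(-2*t), -t*exp(-2*t)]
  [0, exp(-2*t), 0]
  [0, 0, exp(-2*t)]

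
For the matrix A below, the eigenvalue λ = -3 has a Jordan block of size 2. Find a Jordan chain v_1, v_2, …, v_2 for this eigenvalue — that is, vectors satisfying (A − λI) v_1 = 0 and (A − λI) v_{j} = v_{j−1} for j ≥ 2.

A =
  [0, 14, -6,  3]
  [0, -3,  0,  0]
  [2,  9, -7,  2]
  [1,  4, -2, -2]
A Jordan chain for λ = -3 of length 2:
v_1 = (3, 0, 2, 1)ᵀ
v_2 = (1, 0, 0, 0)ᵀ

Let N = A − (-3)·I. We want v_2 with N^2 v_2 = 0 but N^1 v_2 ≠ 0; then v_{j-1} := N · v_j for j = 2, …, 2.

Pick v_2 = (1, 0, 0, 0)ᵀ.
Then v_1 = N · v_2 = (3, 0, 2, 1)ᵀ.

Sanity check: (A − (-3)·I) v_1 = (0, 0, 0, 0)ᵀ = 0. ✓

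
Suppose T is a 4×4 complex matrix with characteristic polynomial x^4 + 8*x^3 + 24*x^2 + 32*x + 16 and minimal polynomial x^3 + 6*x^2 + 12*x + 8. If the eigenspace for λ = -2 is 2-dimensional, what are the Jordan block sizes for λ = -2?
Block sizes for λ = -2: [3, 1]

Step 1 — from the characteristic polynomial, algebraic multiplicity of λ = -2 is 4. From dim ker(T − (-2)·I) = 2, there are exactly 2 Jordan blocks for λ = -2.
Step 2 — from the minimal polynomial, the factor (x + 2)^3 tells us the largest block for λ = -2 has size 3.
Step 3 — with total size 4, 2 blocks, and largest block 3, the block sizes (in nonincreasing order) are [3, 1].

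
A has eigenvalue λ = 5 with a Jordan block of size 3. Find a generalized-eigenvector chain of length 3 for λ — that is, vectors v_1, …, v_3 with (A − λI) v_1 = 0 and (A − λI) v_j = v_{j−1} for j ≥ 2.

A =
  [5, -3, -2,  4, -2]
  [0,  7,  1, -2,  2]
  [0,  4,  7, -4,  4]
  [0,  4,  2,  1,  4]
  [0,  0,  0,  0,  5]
A Jordan chain for λ = 5 of length 3:
v_1 = (2, 0, 0, 0, 0)ᵀ
v_2 = (-3, 2, 4, 4, 0)ᵀ
v_3 = (0, 1, 0, 0, 0)ᵀ

Let N = A − (5)·I. We want v_3 with N^3 v_3 = 0 but N^2 v_3 ≠ 0; then v_{j-1} := N · v_j for j = 3, …, 2.

Pick v_3 = (0, 1, 0, 0, 0)ᵀ.
Then v_2 = N · v_3 = (-3, 2, 4, 4, 0)ᵀ.
Then v_1 = N · v_2 = (2, 0, 0, 0, 0)ᵀ.

Sanity check: (A − (5)·I) v_1 = (0, 0, 0, 0, 0)ᵀ = 0. ✓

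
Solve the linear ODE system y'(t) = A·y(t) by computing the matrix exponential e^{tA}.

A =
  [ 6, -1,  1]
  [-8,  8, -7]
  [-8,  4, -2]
e^{tA} =
  [2*t^2*exp(4*t) + 2*t*exp(4*t) + exp(4*t), -t^2*exp(4*t) - t*exp(4*t), 3*t^2*exp(4*t)/2 + t*exp(4*t)]
  [4*t^2*exp(4*t) - 8*t*exp(4*t), -2*t^2*exp(4*t) + 4*t*exp(4*t) + exp(4*t), 3*t^2*exp(4*t) - 7*t*exp(4*t)]
  [-8*t*exp(4*t), 4*t*exp(4*t), -6*t*exp(4*t) + exp(4*t)]

Strategy: write A = P · J · P⁻¹ where J is a Jordan canonical form, so e^{tA} = P · e^{tJ} · P⁻¹, and e^{tJ} can be computed block-by-block.

A has Jordan form
J =
  [4, 1, 0]
  [0, 4, 1]
  [0, 0, 4]
(up to reordering of blocks).

Per-block formulas:
  For a 3×3 Jordan block J_3(4): exp(t · J_3(4)) = e^(4t)·(I + t·N + (t^2/2)·N^2), where N is the 3×3 nilpotent shift.

After assembling e^{tJ} and conjugating by P, we get:

e^{tA} =
  [2*t^2*exp(4*t) + 2*t*exp(4*t) + exp(4*t), -t^2*exp(4*t) - t*exp(4*t), 3*t^2*exp(4*t)/2 + t*exp(4*t)]
  [4*t^2*exp(4*t) - 8*t*exp(4*t), -2*t^2*exp(4*t) + 4*t*exp(4*t) + exp(4*t), 3*t^2*exp(4*t) - 7*t*exp(4*t)]
  [-8*t*exp(4*t), 4*t*exp(4*t), -6*t*exp(4*t) + exp(4*t)]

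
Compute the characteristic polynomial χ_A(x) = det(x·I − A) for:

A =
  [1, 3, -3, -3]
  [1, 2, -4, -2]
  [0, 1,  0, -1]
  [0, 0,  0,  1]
x^4 - 4*x^3 + 6*x^2 - 4*x + 1

Expanding det(x·I − A) (e.g. by cofactor expansion or by noting that A is similar to its Jordan form J, which has the same characteristic polynomial as A) gives
  χ_A(x) = x^4 - 4*x^3 + 6*x^2 - 4*x + 1
which factors as (x - 1)^4. The eigenvalues (with algebraic multiplicities) are λ = 1 with multiplicity 4.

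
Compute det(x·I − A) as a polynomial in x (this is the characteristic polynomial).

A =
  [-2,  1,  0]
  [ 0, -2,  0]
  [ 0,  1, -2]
x^3 + 6*x^2 + 12*x + 8

Expanding det(x·I − A) (e.g. by cofactor expansion or by noting that A is similar to its Jordan form J, which has the same characteristic polynomial as A) gives
  χ_A(x) = x^3 + 6*x^2 + 12*x + 8
which factors as (x + 2)^3. The eigenvalues (with algebraic multiplicities) are λ = -2 with multiplicity 3.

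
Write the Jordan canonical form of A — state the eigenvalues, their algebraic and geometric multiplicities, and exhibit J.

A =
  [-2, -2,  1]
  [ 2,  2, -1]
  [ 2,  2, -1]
J_1(-1) ⊕ J_1(0) ⊕ J_1(0)

The characteristic polynomial is
  det(x·I − A) = x^3 + x^2 = x^2*(x + 1)

Eigenvalues and multiplicities (the geometric multiplicity of λ is n − rank(A − λI), which equals the number of Jordan blocks for λ):
  λ = -1: algebraic multiplicity = 1, geometric multiplicity = 1
  λ = 0: algebraic multiplicity = 2, geometric multiplicity = 2

Determining the block sizes for each eigenvalue:
  λ = -1: one block (gm = 1), so the single block has size am = 1 → block sizes [1]
  λ = 0: gm = am = 2, so every block has size 1 → block sizes [1, 1]

Assembling the blocks gives a Jordan form
J =
  [-1, 0, 0]
  [ 0, 0, 0]
  [ 0, 0, 0]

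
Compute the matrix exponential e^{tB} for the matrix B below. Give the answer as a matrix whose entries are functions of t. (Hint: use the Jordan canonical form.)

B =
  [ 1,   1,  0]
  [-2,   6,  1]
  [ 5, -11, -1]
e^{tB} =
  [-t^2*exp(2*t)/2 - t*exp(2*t) + exp(2*t), 3*t^2*exp(2*t)/2 + t*exp(2*t), t^2*exp(2*t)/2]
  [-t^2*exp(2*t)/2 - 2*t*exp(2*t), 3*t^2*exp(2*t)/2 + 4*t*exp(2*t) + exp(2*t), t^2*exp(2*t)/2 + t*exp(2*t)]
  [t^2*exp(2*t) + 5*t*exp(2*t), -3*t^2*exp(2*t) - 11*t*exp(2*t), -t^2*exp(2*t) - 3*t*exp(2*t) + exp(2*t)]

Strategy: write B = P · J · P⁻¹ where J is a Jordan canonical form, so e^{tB} = P · e^{tJ} · P⁻¹, and e^{tJ} can be computed block-by-block.

B has Jordan form
J =
  [2, 1, 0]
  [0, 2, 1]
  [0, 0, 2]
(up to reordering of blocks).

Per-block formulas:
  For a 3×3 Jordan block J_3(2): exp(t · J_3(2)) = e^(2t)·(I + t·N + (t^2/2)·N^2), where N is the 3×3 nilpotent shift.

After assembling e^{tJ} and conjugating by P, we get:

e^{tB} =
  [-t^2*exp(2*t)/2 - t*exp(2*t) + exp(2*t), 3*t^2*exp(2*t)/2 + t*exp(2*t), t^2*exp(2*t)/2]
  [-t^2*exp(2*t)/2 - 2*t*exp(2*t), 3*t^2*exp(2*t)/2 + 4*t*exp(2*t) + exp(2*t), t^2*exp(2*t)/2 + t*exp(2*t)]
  [t^2*exp(2*t) + 5*t*exp(2*t), -3*t^2*exp(2*t) - 11*t*exp(2*t), -t^2*exp(2*t) - 3*t*exp(2*t) + exp(2*t)]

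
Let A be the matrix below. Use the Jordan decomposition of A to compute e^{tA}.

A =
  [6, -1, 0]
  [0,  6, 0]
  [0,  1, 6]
e^{tA} =
  [exp(6*t), -t*exp(6*t), 0]
  [0, exp(6*t), 0]
  [0, t*exp(6*t), exp(6*t)]

Strategy: write A = P · J · P⁻¹ where J is a Jordan canonical form, so e^{tA} = P · e^{tJ} · P⁻¹, and e^{tJ} can be computed block-by-block.

A has Jordan form
J =
  [6, 1, 0]
  [0, 6, 0]
  [0, 0, 6]
(up to reordering of blocks).

Per-block formulas:
  For a 1×1 block at λ = 6: exp(t · [6]) = [e^(6t)].
  For a 2×2 Jordan block J_2(6): exp(t · J_2(6)) = e^(6t)·(I + t·N), where N is the 2×2 nilpotent shift.

After assembling e^{tJ} and conjugating by P, we get:

e^{tA} =
  [exp(6*t), -t*exp(6*t), 0]
  [0, exp(6*t), 0]
  [0, t*exp(6*t), exp(6*t)]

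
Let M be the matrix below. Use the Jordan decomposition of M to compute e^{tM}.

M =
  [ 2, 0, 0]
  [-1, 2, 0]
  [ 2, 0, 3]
e^{tM} =
  [exp(2*t), 0, 0]
  [-t*exp(2*t), exp(2*t), 0]
  [2*exp(3*t) - 2*exp(2*t), 0, exp(3*t)]

Strategy: write M = P · J · P⁻¹ where J is a Jordan canonical form, so e^{tM} = P · e^{tJ} · P⁻¹, and e^{tJ} can be computed block-by-block.

M has Jordan form
J =
  [2, 1, 0]
  [0, 2, 0]
  [0, 0, 3]
(up to reordering of blocks).

Per-block formulas:
  For a 1×1 block at λ = 3: exp(t · [3]) = [e^(3t)].
  For a 2×2 Jordan block J_2(2): exp(t · J_2(2)) = e^(2t)·(I + t·N), where N is the 2×2 nilpotent shift.

After assembling e^{tJ} and conjugating by P, we get:

e^{tM} =
  [exp(2*t), 0, 0]
  [-t*exp(2*t), exp(2*t), 0]
  [2*exp(3*t) - 2*exp(2*t), 0, exp(3*t)]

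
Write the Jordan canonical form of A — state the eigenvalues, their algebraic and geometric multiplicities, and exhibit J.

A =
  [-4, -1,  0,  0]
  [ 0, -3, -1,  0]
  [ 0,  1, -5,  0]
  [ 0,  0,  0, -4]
J_3(-4) ⊕ J_1(-4)

The characteristic polynomial is
  det(x·I − A) = x^4 + 16*x^3 + 96*x^2 + 256*x + 256 = (x + 4)^4

Eigenvalues and multiplicities (the geometric multiplicity of λ is n − rank(A − λI), which equals the number of Jordan blocks for λ):
  λ = -4: algebraic multiplicity = 4, geometric multiplicity = 2

Determining the block sizes for each eigenvalue:
  λ = -4: with am = 4 and gm = 2, the partition is not yet determined (e.g. several partitions of 4 into 2 parts exist). Let N = A − (-4)·I. Computing rank(N^1) = 2, rank(N^2) = 1, rank(N^3) = 0; the number of blocks of size ≥ j is rank(N^{j−1}) − rank(N^j), giving [2, 1, 1]. So we have 1 block(s) of size 3, 1 block(s) of size 1 → block sizes [3, 1]

Assembling the blocks gives a Jordan form
J =
  [-4,  1,  0,  0]
  [ 0, -4,  1,  0]
  [ 0,  0, -4,  0]
  [ 0,  0,  0, -4]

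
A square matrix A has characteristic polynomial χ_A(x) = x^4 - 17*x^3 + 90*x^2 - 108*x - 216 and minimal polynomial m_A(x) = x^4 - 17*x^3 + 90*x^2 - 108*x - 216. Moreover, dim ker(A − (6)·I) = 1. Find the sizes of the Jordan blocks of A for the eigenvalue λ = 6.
Block sizes for λ = 6: [3]

Step 1 — from the characteristic polynomial, algebraic multiplicity of λ = 6 is 3. From dim ker(A − (6)·I) = 1, there are exactly 1 Jordan blocks for λ = 6.
Step 2 — from the minimal polynomial, the factor (x − 6)^3 tells us the largest block for λ = 6 has size 3.
Step 3 — with total size 3, 1 blocks, and largest block 3, the block sizes (in nonincreasing order) are [3].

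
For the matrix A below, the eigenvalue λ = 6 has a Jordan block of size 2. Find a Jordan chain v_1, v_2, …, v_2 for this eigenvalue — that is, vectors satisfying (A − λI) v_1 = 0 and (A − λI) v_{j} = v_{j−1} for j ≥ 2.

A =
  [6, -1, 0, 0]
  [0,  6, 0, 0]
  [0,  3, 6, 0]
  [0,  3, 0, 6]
A Jordan chain for λ = 6 of length 2:
v_1 = (-1, 0, 3, 3)ᵀ
v_2 = (0, 1, 0, 0)ᵀ

Let N = A − (6)·I. We want v_2 with N^2 v_2 = 0 but N^1 v_2 ≠ 0; then v_{j-1} := N · v_j for j = 2, …, 2.

Pick v_2 = (0, 1, 0, 0)ᵀ.
Then v_1 = N · v_2 = (-1, 0, 3, 3)ᵀ.

Sanity check: (A − (6)·I) v_1 = (0, 0, 0, 0)ᵀ = 0. ✓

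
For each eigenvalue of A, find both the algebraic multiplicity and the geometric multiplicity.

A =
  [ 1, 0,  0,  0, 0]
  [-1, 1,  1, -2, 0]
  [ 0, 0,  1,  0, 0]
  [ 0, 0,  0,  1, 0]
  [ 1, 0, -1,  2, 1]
λ = 1: alg = 5, geom = 4

Step 1 — factor the characteristic polynomial to read off the algebraic multiplicities:
  χ_A(x) = (x - 1)^5

Step 2 — compute geometric multiplicities via the rank-nullity identity g(λ) = n − rank(A − λI):
  rank(A − (1)·I) = 1, so dim ker(A − (1)·I) = n − 1 = 4

Summary:
  λ = 1: algebraic multiplicity = 5, geometric multiplicity = 4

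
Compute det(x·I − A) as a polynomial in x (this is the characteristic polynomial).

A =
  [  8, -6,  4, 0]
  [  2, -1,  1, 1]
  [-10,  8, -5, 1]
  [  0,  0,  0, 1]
x^4 - 3*x^3 + 3*x^2 - x

Expanding det(x·I − A) (e.g. by cofactor expansion or by noting that A is similar to its Jordan form J, which has the same characteristic polynomial as A) gives
  χ_A(x) = x^4 - 3*x^3 + 3*x^2 - x
which factors as x*(x - 1)^3. The eigenvalues (with algebraic multiplicities) are λ = 0 with multiplicity 1, λ = 1 with multiplicity 3.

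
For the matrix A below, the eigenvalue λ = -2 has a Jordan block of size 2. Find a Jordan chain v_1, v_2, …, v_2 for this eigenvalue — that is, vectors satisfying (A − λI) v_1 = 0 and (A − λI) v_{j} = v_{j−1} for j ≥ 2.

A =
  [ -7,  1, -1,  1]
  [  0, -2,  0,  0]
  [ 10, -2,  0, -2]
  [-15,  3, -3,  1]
A Jordan chain for λ = -2 of length 2:
v_1 = (-5, 0, 10, -15)ᵀ
v_2 = (1, 0, 0, 0)ᵀ

Let N = A − (-2)·I. We want v_2 with N^2 v_2 = 0 but N^1 v_2 ≠ 0; then v_{j-1} := N · v_j for j = 2, …, 2.

Pick v_2 = (1, 0, 0, 0)ᵀ.
Then v_1 = N · v_2 = (-5, 0, 10, -15)ᵀ.

Sanity check: (A − (-2)·I) v_1 = (0, 0, 0, 0)ᵀ = 0. ✓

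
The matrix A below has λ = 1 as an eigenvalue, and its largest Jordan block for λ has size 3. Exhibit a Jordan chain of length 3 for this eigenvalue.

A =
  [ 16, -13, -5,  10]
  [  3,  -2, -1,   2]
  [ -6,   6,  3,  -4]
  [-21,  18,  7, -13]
A Jordan chain for λ = 1 of length 3:
v_1 = (6, 0, 0, -9)ᵀ
v_2 = (15, 3, -6, -21)ᵀ
v_3 = (1, 0, 0, 0)ᵀ

Let N = A − (1)·I. We want v_3 with N^3 v_3 = 0 but N^2 v_3 ≠ 0; then v_{j-1} := N · v_j for j = 3, …, 2.

Pick v_3 = (1, 0, 0, 0)ᵀ.
Then v_2 = N · v_3 = (15, 3, -6, -21)ᵀ.
Then v_1 = N · v_2 = (6, 0, 0, -9)ᵀ.

Sanity check: (A − (1)·I) v_1 = (0, 0, 0, 0)ᵀ = 0. ✓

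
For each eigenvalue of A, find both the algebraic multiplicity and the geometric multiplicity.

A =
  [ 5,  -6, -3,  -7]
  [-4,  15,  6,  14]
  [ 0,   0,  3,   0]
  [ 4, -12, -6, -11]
λ = 3: alg = 4, geom = 3

Step 1 — factor the characteristic polynomial to read off the algebraic multiplicities:
  χ_A(x) = (x - 3)^4

Step 2 — compute geometric multiplicities via the rank-nullity identity g(λ) = n − rank(A − λI):
  rank(A − (3)·I) = 1, so dim ker(A − (3)·I) = n − 1 = 3

Summary:
  λ = 3: algebraic multiplicity = 4, geometric multiplicity = 3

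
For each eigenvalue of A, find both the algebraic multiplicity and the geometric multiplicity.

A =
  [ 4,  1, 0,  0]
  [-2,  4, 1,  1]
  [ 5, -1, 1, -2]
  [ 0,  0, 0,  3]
λ = 3: alg = 4, geom = 2

Step 1 — factor the characteristic polynomial to read off the algebraic multiplicities:
  χ_A(x) = (x - 3)^4

Step 2 — compute geometric multiplicities via the rank-nullity identity g(λ) = n − rank(A − λI):
  rank(A − (3)·I) = 2, so dim ker(A − (3)·I) = n − 2 = 2

Summary:
  λ = 3: algebraic multiplicity = 4, geometric multiplicity = 2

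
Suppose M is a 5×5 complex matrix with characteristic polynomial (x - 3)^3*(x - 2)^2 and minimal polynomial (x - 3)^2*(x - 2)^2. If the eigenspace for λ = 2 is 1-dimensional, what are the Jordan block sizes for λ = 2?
Block sizes for λ = 2: [2]

Step 1 — from the characteristic polynomial, algebraic multiplicity of λ = 2 is 2. From dim ker(M − (2)·I) = 1, there are exactly 1 Jordan blocks for λ = 2.
Step 2 — from the minimal polynomial, the factor (x − 2)^2 tells us the largest block for λ = 2 has size 2.
Step 3 — with total size 2, 1 blocks, and largest block 2, the block sizes (in nonincreasing order) are [2].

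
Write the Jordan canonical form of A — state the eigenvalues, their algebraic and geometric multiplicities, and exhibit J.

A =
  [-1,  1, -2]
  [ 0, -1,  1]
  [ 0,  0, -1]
J_3(-1)

The characteristic polynomial is
  det(x·I − A) = x^3 + 3*x^2 + 3*x + 1 = (x + 1)^3

Eigenvalues and multiplicities (the geometric multiplicity of λ is n − rank(A − λI), which equals the number of Jordan blocks for λ):
  λ = -1: algebraic multiplicity = 3, geometric multiplicity = 1

Determining the block sizes for each eigenvalue:
  λ = -1: one block (gm = 1), so the single block has size am = 3 → block sizes [3]

Assembling the blocks gives a Jordan form
J =
  [-1,  1,  0]
  [ 0, -1,  1]
  [ 0,  0, -1]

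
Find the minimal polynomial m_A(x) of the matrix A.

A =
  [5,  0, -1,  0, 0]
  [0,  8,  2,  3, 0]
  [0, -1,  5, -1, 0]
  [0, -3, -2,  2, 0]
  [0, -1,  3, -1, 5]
x^3 - 15*x^2 + 75*x - 125

The characteristic polynomial is χ_A(x) = (x - 5)^5, so the eigenvalues are known. The minimal polynomial is
  m_A(x) = Π_λ (x − λ)^{k_λ}
where k_λ is the size of the *largest* Jordan block for λ (equivalently, the smallest k with (A − λI)^k v = 0 for every generalised eigenvector v of λ).

  λ = 5: largest Jordan block has size 3, contributing (x − 5)^3

So m_A(x) = (x - 5)^3 = x^3 - 15*x^2 + 75*x - 125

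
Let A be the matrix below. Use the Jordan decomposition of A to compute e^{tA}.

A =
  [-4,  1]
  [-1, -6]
e^{tA} =
  [t*exp(-5*t) + exp(-5*t), t*exp(-5*t)]
  [-t*exp(-5*t), -t*exp(-5*t) + exp(-5*t)]

Strategy: write A = P · J · P⁻¹ where J is a Jordan canonical form, so e^{tA} = P · e^{tJ} · P⁻¹, and e^{tJ} can be computed block-by-block.

A has Jordan form
J =
  [-5,  1]
  [ 0, -5]
(up to reordering of blocks).

Per-block formulas:
  For a 2×2 Jordan block J_2(-5): exp(t · J_2(-5)) = e^(-5t)·(I + t·N), where N is the 2×2 nilpotent shift.

After assembling e^{tJ} and conjugating by P, we get:

e^{tA} =
  [t*exp(-5*t) + exp(-5*t), t*exp(-5*t)]
  [-t*exp(-5*t), -t*exp(-5*t) + exp(-5*t)]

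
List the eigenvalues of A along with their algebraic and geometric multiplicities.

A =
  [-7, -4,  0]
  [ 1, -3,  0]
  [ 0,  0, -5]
λ = -5: alg = 3, geom = 2

Step 1 — factor the characteristic polynomial to read off the algebraic multiplicities:
  χ_A(x) = (x + 5)^3

Step 2 — compute geometric multiplicities via the rank-nullity identity g(λ) = n − rank(A − λI):
  rank(A − (-5)·I) = 1, so dim ker(A − (-5)·I) = n − 1 = 2

Summary:
  λ = -5: algebraic multiplicity = 3, geometric multiplicity = 2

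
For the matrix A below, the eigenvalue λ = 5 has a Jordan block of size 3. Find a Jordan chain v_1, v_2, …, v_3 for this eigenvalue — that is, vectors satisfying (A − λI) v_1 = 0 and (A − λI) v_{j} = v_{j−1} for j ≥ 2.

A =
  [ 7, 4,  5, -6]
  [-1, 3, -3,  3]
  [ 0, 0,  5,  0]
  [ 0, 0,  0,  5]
A Jordan chain for λ = 5 of length 3:
v_1 = (-2, 1, 0, 0)ᵀ
v_2 = (5, -3, 0, 0)ᵀ
v_3 = (0, 0, 1, 0)ᵀ

Let N = A − (5)·I. We want v_3 with N^3 v_3 = 0 but N^2 v_3 ≠ 0; then v_{j-1} := N · v_j for j = 3, …, 2.

Pick v_3 = (0, 0, 1, 0)ᵀ.
Then v_2 = N · v_3 = (5, -3, 0, 0)ᵀ.
Then v_1 = N · v_2 = (-2, 1, 0, 0)ᵀ.

Sanity check: (A − (5)·I) v_1 = (0, 0, 0, 0)ᵀ = 0. ✓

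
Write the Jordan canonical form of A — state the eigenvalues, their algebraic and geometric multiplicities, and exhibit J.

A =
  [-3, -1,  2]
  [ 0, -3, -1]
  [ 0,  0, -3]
J_3(-3)

The characteristic polynomial is
  det(x·I − A) = x^3 + 9*x^2 + 27*x + 27 = (x + 3)^3

Eigenvalues and multiplicities (the geometric multiplicity of λ is n − rank(A − λI), which equals the number of Jordan blocks for λ):
  λ = -3: algebraic multiplicity = 3, geometric multiplicity = 1

Determining the block sizes for each eigenvalue:
  λ = -3: one block (gm = 1), so the single block has size am = 3 → block sizes [3]

Assembling the blocks gives a Jordan form
J =
  [-3,  1,  0]
  [ 0, -3,  1]
  [ 0,  0, -3]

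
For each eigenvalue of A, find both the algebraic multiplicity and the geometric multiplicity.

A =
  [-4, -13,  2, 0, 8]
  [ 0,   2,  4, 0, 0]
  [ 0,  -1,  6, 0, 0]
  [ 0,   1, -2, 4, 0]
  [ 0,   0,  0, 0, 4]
λ = -4: alg = 1, geom = 1; λ = 4: alg = 4, geom = 3

Step 1 — factor the characteristic polynomial to read off the algebraic multiplicities:
  χ_A(x) = (x - 4)^4*(x + 4)

Step 2 — compute geometric multiplicities via the rank-nullity identity g(λ) = n − rank(A − λI):
  rank(A − (-4)·I) = 4, so dim ker(A − (-4)·I) = n − 4 = 1
  rank(A − (4)·I) = 2, so dim ker(A − (4)·I) = n − 2 = 3

Summary:
  λ = -4: algebraic multiplicity = 1, geometric multiplicity = 1
  λ = 4: algebraic multiplicity = 4, geometric multiplicity = 3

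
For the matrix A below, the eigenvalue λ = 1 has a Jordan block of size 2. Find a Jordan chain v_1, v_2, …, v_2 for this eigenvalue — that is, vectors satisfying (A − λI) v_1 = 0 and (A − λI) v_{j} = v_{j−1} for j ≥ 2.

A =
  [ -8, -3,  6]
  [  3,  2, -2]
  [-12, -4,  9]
A Jordan chain for λ = 1 of length 2:
v_1 = (-9, 3, -12)ᵀ
v_2 = (1, 0, 0)ᵀ

Let N = A − (1)·I. We want v_2 with N^2 v_2 = 0 but N^1 v_2 ≠ 0; then v_{j-1} := N · v_j for j = 2, …, 2.

Pick v_2 = (1, 0, 0)ᵀ.
Then v_1 = N · v_2 = (-9, 3, -12)ᵀ.

Sanity check: (A − (1)·I) v_1 = (0, 0, 0)ᵀ = 0. ✓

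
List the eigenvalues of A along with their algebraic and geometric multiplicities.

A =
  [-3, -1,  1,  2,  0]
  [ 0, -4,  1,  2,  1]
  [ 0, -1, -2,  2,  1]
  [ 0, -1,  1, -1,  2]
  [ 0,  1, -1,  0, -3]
λ = -3: alg = 4, geom = 2; λ = -1: alg = 1, geom = 1

Step 1 — factor the characteristic polynomial to read off the algebraic multiplicities:
  χ_A(x) = (x + 1)*(x + 3)^4

Step 2 — compute geometric multiplicities via the rank-nullity identity g(λ) = n − rank(A − λI):
  rank(A − (-3)·I) = 3, so dim ker(A − (-3)·I) = n − 3 = 2
  rank(A − (-1)·I) = 4, so dim ker(A − (-1)·I) = n − 4 = 1

Summary:
  λ = -3: algebraic multiplicity = 4, geometric multiplicity = 2
  λ = -1: algebraic multiplicity = 1, geometric multiplicity = 1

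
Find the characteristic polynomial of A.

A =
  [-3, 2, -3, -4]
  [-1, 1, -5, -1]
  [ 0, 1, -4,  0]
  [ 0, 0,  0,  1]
x^4 + 5*x^3 + 6*x^2 - 4*x - 8

Expanding det(x·I − A) (e.g. by cofactor expansion or by noting that A is similar to its Jordan form J, which has the same characteristic polynomial as A) gives
  χ_A(x) = x^4 + 5*x^3 + 6*x^2 - 4*x - 8
which factors as (x - 1)*(x + 2)^3. The eigenvalues (with algebraic multiplicities) are λ = -2 with multiplicity 3, λ = 1 with multiplicity 1.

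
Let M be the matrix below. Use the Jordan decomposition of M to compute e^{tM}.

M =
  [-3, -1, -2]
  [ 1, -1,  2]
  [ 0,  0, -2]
e^{tM} =
  [-t*exp(-2*t) + exp(-2*t), -t*exp(-2*t), -2*t*exp(-2*t)]
  [t*exp(-2*t), t*exp(-2*t) + exp(-2*t), 2*t*exp(-2*t)]
  [0, 0, exp(-2*t)]

Strategy: write M = P · J · P⁻¹ where J is a Jordan canonical form, so e^{tM} = P · e^{tJ} · P⁻¹, and e^{tJ} can be computed block-by-block.

M has Jordan form
J =
  [-2,  1,  0]
  [ 0, -2,  0]
  [ 0,  0, -2]
(up to reordering of blocks).

Per-block formulas:
  For a 2×2 Jordan block J_2(-2): exp(t · J_2(-2)) = e^(-2t)·(I + t·N), where N is the 2×2 nilpotent shift.
  For a 1×1 block at λ = -2: exp(t · [-2]) = [e^(-2t)].

After assembling e^{tJ} and conjugating by P, we get:

e^{tM} =
  [-t*exp(-2*t) + exp(-2*t), -t*exp(-2*t), -2*t*exp(-2*t)]
  [t*exp(-2*t), t*exp(-2*t) + exp(-2*t), 2*t*exp(-2*t)]
  [0, 0, exp(-2*t)]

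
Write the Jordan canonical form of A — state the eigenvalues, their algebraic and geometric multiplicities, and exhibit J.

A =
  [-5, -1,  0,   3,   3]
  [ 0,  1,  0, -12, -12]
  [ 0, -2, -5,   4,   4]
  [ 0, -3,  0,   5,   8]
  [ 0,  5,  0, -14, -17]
J_2(-5) ⊕ J_1(-5) ⊕ J_2(-3)

The characteristic polynomial is
  det(x·I − A) = x^5 + 21*x^4 + 174*x^3 + 710*x^2 + 1425*x + 1125 = (x + 3)^2*(x + 5)^3

Eigenvalues and multiplicities (the geometric multiplicity of λ is n − rank(A − λI), which equals the number of Jordan blocks for λ):
  λ = -5: algebraic multiplicity = 3, geometric multiplicity = 2
  λ = -3: algebraic multiplicity = 2, geometric multiplicity = 1

Determining the block sizes for each eigenvalue:
  λ = -5: 2 blocks summing to 3 forces exactly one block of size 2 and the rest size 1 → block sizes [2, 1]
  λ = -3: one block (gm = 1), so the single block has size am = 2 → block sizes [2]

Assembling the blocks gives a Jordan form
J =
  [-5,  1,  0,  0,  0]
  [ 0, -5,  0,  0,  0]
  [ 0,  0, -5,  0,  0]
  [ 0,  0,  0, -3,  1]
  [ 0,  0,  0,  0, -3]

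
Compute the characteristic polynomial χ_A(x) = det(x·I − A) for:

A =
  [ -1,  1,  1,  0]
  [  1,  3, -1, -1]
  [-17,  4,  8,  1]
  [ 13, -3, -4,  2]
x^4 - 12*x^3 + 54*x^2 - 108*x + 81

Expanding det(x·I − A) (e.g. by cofactor expansion or by noting that A is similar to its Jordan form J, which has the same characteristic polynomial as A) gives
  χ_A(x) = x^4 - 12*x^3 + 54*x^2 - 108*x + 81
which factors as (x - 3)^4. The eigenvalues (with algebraic multiplicities) are λ = 3 with multiplicity 4.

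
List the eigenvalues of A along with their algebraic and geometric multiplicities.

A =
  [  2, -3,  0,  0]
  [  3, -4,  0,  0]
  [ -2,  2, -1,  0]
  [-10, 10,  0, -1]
λ = -1: alg = 4, geom = 3

Step 1 — factor the characteristic polynomial to read off the algebraic multiplicities:
  χ_A(x) = (x + 1)^4

Step 2 — compute geometric multiplicities via the rank-nullity identity g(λ) = n − rank(A − λI):
  rank(A − (-1)·I) = 1, so dim ker(A − (-1)·I) = n − 1 = 3

Summary:
  λ = -1: algebraic multiplicity = 4, geometric multiplicity = 3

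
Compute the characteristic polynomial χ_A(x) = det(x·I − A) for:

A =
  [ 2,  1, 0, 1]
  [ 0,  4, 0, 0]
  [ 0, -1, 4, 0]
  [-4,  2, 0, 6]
x^4 - 16*x^3 + 96*x^2 - 256*x + 256

Expanding det(x·I − A) (e.g. by cofactor expansion or by noting that A is similar to its Jordan form J, which has the same characteristic polynomial as A) gives
  χ_A(x) = x^4 - 16*x^3 + 96*x^2 - 256*x + 256
which factors as (x - 4)^4. The eigenvalues (with algebraic multiplicities) are λ = 4 with multiplicity 4.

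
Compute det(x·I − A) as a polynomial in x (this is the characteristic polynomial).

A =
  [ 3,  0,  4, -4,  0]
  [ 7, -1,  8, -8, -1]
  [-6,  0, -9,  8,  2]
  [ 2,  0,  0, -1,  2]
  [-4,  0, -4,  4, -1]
x^5 + 9*x^4 + 26*x^3 + 34*x^2 + 21*x + 5

Expanding det(x·I − A) (e.g. by cofactor expansion or by noting that A is similar to its Jordan form J, which has the same characteristic polynomial as A) gives
  χ_A(x) = x^5 + 9*x^4 + 26*x^3 + 34*x^2 + 21*x + 5
which factors as (x + 1)^4*(x + 5). The eigenvalues (with algebraic multiplicities) are λ = -5 with multiplicity 1, λ = -1 with multiplicity 4.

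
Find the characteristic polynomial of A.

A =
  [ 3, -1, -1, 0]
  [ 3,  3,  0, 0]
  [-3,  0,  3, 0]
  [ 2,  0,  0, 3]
x^4 - 12*x^3 + 54*x^2 - 108*x + 81

Expanding det(x·I − A) (e.g. by cofactor expansion or by noting that A is similar to its Jordan form J, which has the same characteristic polynomial as A) gives
  χ_A(x) = x^4 - 12*x^3 + 54*x^2 - 108*x + 81
which factors as (x - 3)^4. The eigenvalues (with algebraic multiplicities) are λ = 3 with multiplicity 4.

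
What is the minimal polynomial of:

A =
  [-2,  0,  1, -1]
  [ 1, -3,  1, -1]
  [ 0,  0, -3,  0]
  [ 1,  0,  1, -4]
x^2 + 6*x + 9

The characteristic polynomial is χ_A(x) = (x + 3)^4, so the eigenvalues are known. The minimal polynomial is
  m_A(x) = Π_λ (x − λ)^{k_λ}
where k_λ is the size of the *largest* Jordan block for λ (equivalently, the smallest k with (A − λI)^k v = 0 for every generalised eigenvector v of λ).

  λ = -3: largest Jordan block has size 2, contributing (x + 3)^2

So m_A(x) = (x + 3)^2 = x^2 + 6*x + 9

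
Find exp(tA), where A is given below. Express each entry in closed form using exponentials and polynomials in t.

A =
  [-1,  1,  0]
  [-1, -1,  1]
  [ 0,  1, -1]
e^{tA} =
  [-t^2*exp(-t)/2 + exp(-t), t*exp(-t), t^2*exp(-t)/2]
  [-t*exp(-t), exp(-t), t*exp(-t)]
  [-t^2*exp(-t)/2, t*exp(-t), t^2*exp(-t)/2 + exp(-t)]

Strategy: write A = P · J · P⁻¹ where J is a Jordan canonical form, so e^{tA} = P · e^{tJ} · P⁻¹, and e^{tJ} can be computed block-by-block.

A has Jordan form
J =
  [-1,  1,  0]
  [ 0, -1,  1]
  [ 0,  0, -1]
(up to reordering of blocks).

Per-block formulas:
  For a 3×3 Jordan block J_3(-1): exp(t · J_3(-1)) = e^(-1t)·(I + t·N + (t^2/2)·N^2), where N is the 3×3 nilpotent shift.

After assembling e^{tJ} and conjugating by P, we get:

e^{tA} =
  [-t^2*exp(-t)/2 + exp(-t), t*exp(-t), t^2*exp(-t)/2]
  [-t*exp(-t), exp(-t), t*exp(-t)]
  [-t^2*exp(-t)/2, t*exp(-t), t^2*exp(-t)/2 + exp(-t)]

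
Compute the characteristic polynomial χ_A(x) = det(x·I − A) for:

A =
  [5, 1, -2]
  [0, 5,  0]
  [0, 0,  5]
x^3 - 15*x^2 + 75*x - 125

Expanding det(x·I − A) (e.g. by cofactor expansion or by noting that A is similar to its Jordan form J, which has the same characteristic polynomial as A) gives
  χ_A(x) = x^3 - 15*x^2 + 75*x - 125
which factors as (x - 5)^3. The eigenvalues (with algebraic multiplicities) are λ = 5 with multiplicity 3.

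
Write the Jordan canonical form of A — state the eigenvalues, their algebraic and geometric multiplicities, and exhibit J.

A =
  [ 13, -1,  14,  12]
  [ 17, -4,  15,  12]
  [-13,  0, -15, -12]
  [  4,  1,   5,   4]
J_3(-2) ⊕ J_1(4)

The characteristic polynomial is
  det(x·I − A) = x^4 + 2*x^3 - 12*x^2 - 40*x - 32 = (x - 4)*(x + 2)^3

Eigenvalues and multiplicities (the geometric multiplicity of λ is n − rank(A − λI), which equals the number of Jordan blocks for λ):
  λ = -2: algebraic multiplicity = 3, geometric multiplicity = 1
  λ = 4: algebraic multiplicity = 1, geometric multiplicity = 1

Determining the block sizes for each eigenvalue:
  λ = -2: one block (gm = 1), so the single block has size am = 3 → block sizes [3]
  λ = 4: one block (gm = 1), so the single block has size am = 1 → block sizes [1]

Assembling the blocks gives a Jordan form
J =
  [-2,  1,  0, 0]
  [ 0, -2,  1, 0]
  [ 0,  0, -2, 0]
  [ 0,  0,  0, 4]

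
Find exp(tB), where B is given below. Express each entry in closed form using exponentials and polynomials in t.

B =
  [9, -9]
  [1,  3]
e^{tB} =
  [3*t*exp(6*t) + exp(6*t), -9*t*exp(6*t)]
  [t*exp(6*t), -3*t*exp(6*t) + exp(6*t)]

Strategy: write B = P · J · P⁻¹ where J is a Jordan canonical form, so e^{tB} = P · e^{tJ} · P⁻¹, and e^{tJ} can be computed block-by-block.

B has Jordan form
J =
  [6, 1]
  [0, 6]
(up to reordering of blocks).

Per-block formulas:
  For a 2×2 Jordan block J_2(6): exp(t · J_2(6)) = e^(6t)·(I + t·N), where N is the 2×2 nilpotent shift.

After assembling e^{tJ} and conjugating by P, we get:

e^{tB} =
  [3*t*exp(6*t) + exp(6*t), -9*t*exp(6*t)]
  [t*exp(6*t), -3*t*exp(6*t) + exp(6*t)]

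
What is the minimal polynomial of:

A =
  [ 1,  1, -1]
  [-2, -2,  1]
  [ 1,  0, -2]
x^3 + 3*x^2 + 3*x + 1

The characteristic polynomial is χ_A(x) = (x + 1)^3, so the eigenvalues are known. The minimal polynomial is
  m_A(x) = Π_λ (x − λ)^{k_λ}
where k_λ is the size of the *largest* Jordan block for λ (equivalently, the smallest k with (A − λI)^k v = 0 for every generalised eigenvector v of λ).

  λ = -1: largest Jordan block has size 3, contributing (x + 1)^3

So m_A(x) = (x + 1)^3 = x^3 + 3*x^2 + 3*x + 1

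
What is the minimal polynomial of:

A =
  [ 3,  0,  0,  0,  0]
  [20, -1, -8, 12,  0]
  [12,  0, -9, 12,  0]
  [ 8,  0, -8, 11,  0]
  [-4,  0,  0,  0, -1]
x^2 - 2*x - 3

The characteristic polynomial is χ_A(x) = (x - 3)^2*(x + 1)^3, so the eigenvalues are known. The minimal polynomial is
  m_A(x) = Π_λ (x − λ)^{k_λ}
where k_λ is the size of the *largest* Jordan block for λ (equivalently, the smallest k with (A − λI)^k v = 0 for every generalised eigenvector v of λ).

  λ = -1: largest Jordan block has size 1, contributing (x + 1)
  λ = 3: largest Jordan block has size 1, contributing (x − 3)

So m_A(x) = (x - 3)*(x + 1) = x^2 - 2*x - 3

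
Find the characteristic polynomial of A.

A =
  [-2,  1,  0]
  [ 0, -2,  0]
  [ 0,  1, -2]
x^3 + 6*x^2 + 12*x + 8

Expanding det(x·I − A) (e.g. by cofactor expansion or by noting that A is similar to its Jordan form J, which has the same characteristic polynomial as A) gives
  χ_A(x) = x^3 + 6*x^2 + 12*x + 8
which factors as (x + 2)^3. The eigenvalues (with algebraic multiplicities) are λ = -2 with multiplicity 3.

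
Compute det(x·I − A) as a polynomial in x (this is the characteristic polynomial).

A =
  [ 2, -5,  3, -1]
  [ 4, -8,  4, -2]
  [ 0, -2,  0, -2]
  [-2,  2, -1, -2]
x^4 + 8*x^3 + 24*x^2 + 32*x + 16

Expanding det(x·I − A) (e.g. by cofactor expansion or by noting that A is similar to its Jordan form J, which has the same characteristic polynomial as A) gives
  χ_A(x) = x^4 + 8*x^3 + 24*x^2 + 32*x + 16
which factors as (x + 2)^4. The eigenvalues (with algebraic multiplicities) are λ = -2 with multiplicity 4.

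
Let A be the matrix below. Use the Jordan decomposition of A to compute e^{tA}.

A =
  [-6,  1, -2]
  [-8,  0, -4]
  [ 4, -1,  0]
e^{tA} =
  [-4*t*exp(-2*t) + exp(-2*t), t*exp(-2*t), -2*t*exp(-2*t)]
  [-8*t*exp(-2*t), 2*t*exp(-2*t) + exp(-2*t), -4*t*exp(-2*t)]
  [4*t*exp(-2*t), -t*exp(-2*t), 2*t*exp(-2*t) + exp(-2*t)]

Strategy: write A = P · J · P⁻¹ where J is a Jordan canonical form, so e^{tA} = P · e^{tJ} · P⁻¹, and e^{tJ} can be computed block-by-block.

A has Jordan form
J =
  [-2,  1,  0]
  [ 0, -2,  0]
  [ 0,  0, -2]
(up to reordering of blocks).

Per-block formulas:
  For a 1×1 block at λ = -2: exp(t · [-2]) = [e^(-2t)].
  For a 2×2 Jordan block J_2(-2): exp(t · J_2(-2)) = e^(-2t)·(I + t·N), where N is the 2×2 nilpotent shift.

After assembling e^{tJ} and conjugating by P, we get:

e^{tA} =
  [-4*t*exp(-2*t) + exp(-2*t), t*exp(-2*t), -2*t*exp(-2*t)]
  [-8*t*exp(-2*t), 2*t*exp(-2*t) + exp(-2*t), -4*t*exp(-2*t)]
  [4*t*exp(-2*t), -t*exp(-2*t), 2*t*exp(-2*t) + exp(-2*t)]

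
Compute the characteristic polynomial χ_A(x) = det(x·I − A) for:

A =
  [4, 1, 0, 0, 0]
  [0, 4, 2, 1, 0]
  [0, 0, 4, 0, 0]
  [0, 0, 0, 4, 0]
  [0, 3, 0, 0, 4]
x^5 - 20*x^4 + 160*x^3 - 640*x^2 + 1280*x - 1024

Expanding det(x·I − A) (e.g. by cofactor expansion or by noting that A is similar to its Jordan form J, which has the same characteristic polynomial as A) gives
  χ_A(x) = x^5 - 20*x^4 + 160*x^3 - 640*x^2 + 1280*x - 1024
which factors as (x - 4)^5. The eigenvalues (with algebraic multiplicities) are λ = 4 with multiplicity 5.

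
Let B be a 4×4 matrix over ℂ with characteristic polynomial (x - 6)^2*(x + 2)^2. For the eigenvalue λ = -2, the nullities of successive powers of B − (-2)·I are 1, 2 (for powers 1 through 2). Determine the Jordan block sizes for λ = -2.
Block sizes for λ = -2: [2]

From the dimensions of kernels of powers, the number of Jordan blocks of size at least j is d_j − d_{j−1} where d_j = dim ker(N^j) (with d_0 = 0). Computing the differences gives [1, 1].
The number of blocks of size exactly k is (#blocks of size ≥ k) − (#blocks of size ≥ k + 1), so the partition is: 1 block(s) of size 2.
In nonincreasing order the block sizes are [2].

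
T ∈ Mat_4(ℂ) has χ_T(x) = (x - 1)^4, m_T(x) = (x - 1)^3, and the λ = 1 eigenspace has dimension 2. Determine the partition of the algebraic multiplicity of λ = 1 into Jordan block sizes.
Block sizes for λ = 1: [3, 1]

Step 1 — from the characteristic polynomial, algebraic multiplicity of λ = 1 is 4. From dim ker(T − (1)·I) = 2, there are exactly 2 Jordan blocks for λ = 1.
Step 2 — from the minimal polynomial, the factor (x − 1)^3 tells us the largest block for λ = 1 has size 3.
Step 3 — with total size 4, 2 blocks, and largest block 3, the block sizes (in nonincreasing order) are [3, 1].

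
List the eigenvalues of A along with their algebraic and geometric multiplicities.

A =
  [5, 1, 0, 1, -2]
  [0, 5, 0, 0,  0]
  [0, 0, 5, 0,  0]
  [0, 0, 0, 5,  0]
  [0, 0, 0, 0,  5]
λ = 5: alg = 5, geom = 4

Step 1 — factor the characteristic polynomial to read off the algebraic multiplicities:
  χ_A(x) = (x - 5)^5

Step 2 — compute geometric multiplicities via the rank-nullity identity g(λ) = n − rank(A − λI):
  rank(A − (5)·I) = 1, so dim ker(A − (5)·I) = n − 1 = 4

Summary:
  λ = 5: algebraic multiplicity = 5, geometric multiplicity = 4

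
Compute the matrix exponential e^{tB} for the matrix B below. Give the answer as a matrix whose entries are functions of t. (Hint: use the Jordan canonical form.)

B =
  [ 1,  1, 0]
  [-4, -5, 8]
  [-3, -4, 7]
e^{tB} =
  [-2*t^2*exp(t) + exp(t), -3*t^2*exp(t) + t*exp(t), 4*t^2*exp(t)]
  [-4*t*exp(t), -6*t*exp(t) + exp(t), 8*t*exp(t)]
  [-t^2*exp(t) - 3*t*exp(t), -3*t^2*exp(t)/2 - 4*t*exp(t), 2*t^2*exp(t) + 6*t*exp(t) + exp(t)]

Strategy: write B = P · J · P⁻¹ where J is a Jordan canonical form, so e^{tB} = P · e^{tJ} · P⁻¹, and e^{tJ} can be computed block-by-block.

B has Jordan form
J =
  [1, 1, 0]
  [0, 1, 1]
  [0, 0, 1]
(up to reordering of blocks).

Per-block formulas:
  For a 3×3 Jordan block J_3(1): exp(t · J_3(1)) = e^(1t)·(I + t·N + (t^2/2)·N^2), where N is the 3×3 nilpotent shift.

After assembling e^{tJ} and conjugating by P, we get:

e^{tB} =
  [-2*t^2*exp(t) + exp(t), -3*t^2*exp(t) + t*exp(t), 4*t^2*exp(t)]
  [-4*t*exp(t), -6*t*exp(t) + exp(t), 8*t*exp(t)]
  [-t^2*exp(t) - 3*t*exp(t), -3*t^2*exp(t)/2 - 4*t*exp(t), 2*t^2*exp(t) + 6*t*exp(t) + exp(t)]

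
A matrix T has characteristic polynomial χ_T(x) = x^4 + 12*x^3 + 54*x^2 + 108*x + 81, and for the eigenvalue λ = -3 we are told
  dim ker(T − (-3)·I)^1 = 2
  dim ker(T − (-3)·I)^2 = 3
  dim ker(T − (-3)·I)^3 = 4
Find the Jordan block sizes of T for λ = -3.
Block sizes for λ = -3: [3, 1]

From the dimensions of kernels of powers, the number of Jordan blocks of size at least j is d_j − d_{j−1} where d_j = dim ker(N^j) (with d_0 = 0). Computing the differences gives [2, 1, 1].
The number of blocks of size exactly k is (#blocks of size ≥ k) − (#blocks of size ≥ k + 1), so the partition is: 1 block(s) of size 1, 1 block(s) of size 3.
In nonincreasing order the block sizes are [3, 1].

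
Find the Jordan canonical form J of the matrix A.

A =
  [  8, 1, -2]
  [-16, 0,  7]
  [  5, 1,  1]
J_3(3)

The characteristic polynomial is
  det(x·I − A) = x^3 - 9*x^2 + 27*x - 27 = (x - 3)^3

Eigenvalues and multiplicities (the geometric multiplicity of λ is n − rank(A − λI), which equals the number of Jordan blocks for λ):
  λ = 3: algebraic multiplicity = 3, geometric multiplicity = 1

Determining the block sizes for each eigenvalue:
  λ = 3: one block (gm = 1), so the single block has size am = 3 → block sizes [3]

Assembling the blocks gives a Jordan form
J =
  [3, 1, 0]
  [0, 3, 1]
  [0, 0, 3]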